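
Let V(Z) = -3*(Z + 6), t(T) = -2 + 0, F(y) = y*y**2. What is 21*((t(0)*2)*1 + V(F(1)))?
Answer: -525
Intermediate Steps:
F(y) = y**3
t(T) = -2
V(Z) = -18 - 3*Z (V(Z) = -3*(6 + Z) = -18 - 3*Z)
21*((t(0)*2)*1 + V(F(1))) = 21*(-2*2*1 + (-18 - 3*1**3)) = 21*(-4*1 + (-18 - 3*1)) = 21*(-4 + (-18 - 3)) = 21*(-4 - 21) = 21*(-25) = -525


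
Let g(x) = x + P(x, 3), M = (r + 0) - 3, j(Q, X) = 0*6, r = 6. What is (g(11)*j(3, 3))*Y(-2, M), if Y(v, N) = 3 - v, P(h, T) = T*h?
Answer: 0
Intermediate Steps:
j(Q, X) = 0
M = 3 (M = (6 + 0) - 3 = 6 - 3 = 3)
g(x) = 4*x (g(x) = x + 3*x = 4*x)
(g(11)*j(3, 3))*Y(-2, M) = ((4*11)*0)*(3 - 1*(-2)) = (44*0)*(3 + 2) = 0*5 = 0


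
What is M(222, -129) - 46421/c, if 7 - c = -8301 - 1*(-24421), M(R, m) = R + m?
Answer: 1544930/16113 ≈ 95.881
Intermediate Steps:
c = -16113 (c = 7 - (-8301 - 1*(-24421)) = 7 - (-8301 + 24421) = 7 - 1*16120 = 7 - 16120 = -16113)
M(222, -129) - 46421/c = (222 - 129) - 46421/(-16113) = 93 - 46421*(-1/16113) = 93 + 46421/16113 = 1544930/16113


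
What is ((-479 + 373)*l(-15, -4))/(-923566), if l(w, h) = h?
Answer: -212/461783 ≈ -0.00045909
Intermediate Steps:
((-479 + 373)*l(-15, -4))/(-923566) = ((-479 + 373)*(-4))/(-923566) = -106*(-4)*(-1/923566) = 424*(-1/923566) = -212/461783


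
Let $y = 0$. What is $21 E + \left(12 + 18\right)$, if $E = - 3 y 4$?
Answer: $30$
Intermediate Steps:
$E = 0$ ($E = \left(-3\right) 0 \cdot 4 = 0 \cdot 4 = 0$)
$21 E + \left(12 + 18\right) = 21 \cdot 0 + \left(12 + 18\right) = 0 + 30 = 30$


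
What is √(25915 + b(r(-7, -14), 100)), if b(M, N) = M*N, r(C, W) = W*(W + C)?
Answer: √55315 ≈ 235.19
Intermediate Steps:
r(C, W) = W*(C + W)
√(25915 + b(r(-7, -14), 100)) = √(25915 - 14*(-7 - 14)*100) = √(25915 - 14*(-21)*100) = √(25915 + 294*100) = √(25915 + 29400) = √55315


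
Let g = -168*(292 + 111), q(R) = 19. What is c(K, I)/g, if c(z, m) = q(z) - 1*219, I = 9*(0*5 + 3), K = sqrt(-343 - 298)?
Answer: 25/8463 ≈ 0.0029540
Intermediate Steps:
K = I*sqrt(641) (K = sqrt(-641) = I*sqrt(641) ≈ 25.318*I)
I = 27 (I = 9*(0 + 3) = 9*3 = 27)
g = -67704 (g = -168*403 = -67704)
c(z, m) = -200 (c(z, m) = 19 - 1*219 = 19 - 219 = -200)
c(K, I)/g = -200/(-67704) = -200*(-1/67704) = 25/8463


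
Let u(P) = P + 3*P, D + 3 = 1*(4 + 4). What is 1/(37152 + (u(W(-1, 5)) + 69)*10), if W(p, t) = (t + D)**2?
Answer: 1/41842 ≈ 2.3899e-5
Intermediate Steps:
D = 5 (D = -3 + 1*(4 + 4) = -3 + 1*8 = -3 + 8 = 5)
W(p, t) = (5 + t)**2 (W(p, t) = (t + 5)**2 = (5 + t)**2)
u(P) = 4*P
1/(37152 + (u(W(-1, 5)) + 69)*10) = 1/(37152 + (4*(5 + 5)**2 + 69)*10) = 1/(37152 + (4*10**2 + 69)*10) = 1/(37152 + (4*100 + 69)*10) = 1/(37152 + (400 + 69)*10) = 1/(37152 + 469*10) = 1/(37152 + 4690) = 1/41842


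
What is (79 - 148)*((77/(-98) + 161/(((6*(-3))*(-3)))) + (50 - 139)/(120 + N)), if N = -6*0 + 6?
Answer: -12949/126 ≈ -102.77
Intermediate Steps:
N = 6 (N = 0 + 6 = 6)
(79 - 148)*((77/(-98) + 161/(((6*(-3))*(-3)))) + (50 - 139)/(120 + N)) = (79 - 148)*((77/(-98) + 161/(((6*(-3))*(-3)))) + (50 - 139)/(120 + 6)) = -69*((77*(-1/98) + 161/((-18*(-3)))) - 89/126) = -69*((-11/14 + 161/54) - 89*1/126) = -69*((-11/14 + 161*(1/54)) - 89/126) = -69*((-11/14 + 161/54) - 89/126) = -69*(415/189 - 89/126) = -69*563/378 = -12949/126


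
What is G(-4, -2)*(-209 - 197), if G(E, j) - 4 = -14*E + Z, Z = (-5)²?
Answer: -34510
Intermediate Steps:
Z = 25
G(E, j) = 29 - 14*E (G(E, j) = 4 + (-14*E + 25) = 4 + (25 - 14*E) = 29 - 14*E)
G(-4, -2)*(-209 - 197) = (29 - 14*(-4))*(-209 - 197) = (29 + 56)*(-406) = 85*(-406) = -34510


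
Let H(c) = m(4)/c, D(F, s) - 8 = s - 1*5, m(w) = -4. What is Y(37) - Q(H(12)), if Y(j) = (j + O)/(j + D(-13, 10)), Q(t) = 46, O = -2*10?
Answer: -2283/50 ≈ -45.660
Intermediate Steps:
D(F, s) = 3 + s (D(F, s) = 8 + (s - 1*5) = 8 + (s - 5) = 8 + (-5 + s) = 3 + s)
O = -20
H(c) = -4/c
Y(j) = (-20 + j)/(13 + j) (Y(j) = (j - 20)/(j + (3 + 10)) = (-20 + j)/(j + 13) = (-20 + j)/(13 + j))
Y(37) - Q(H(12)) = (-20 + 37)/(13 + 37) - 1*46 = 17/50 - 46 = -2283/50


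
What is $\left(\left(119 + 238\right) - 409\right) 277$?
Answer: $-14404$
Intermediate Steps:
$\left(\left(119 + 238\right) - 409\right) 277 = \left(357 - 409\right) 277 = \left(-52\right) 277 = -14404$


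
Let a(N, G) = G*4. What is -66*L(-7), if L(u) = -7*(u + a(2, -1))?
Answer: -5082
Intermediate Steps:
a(N, G) = 4*G
L(u) = 28 - 7*u (L(u) = -7*(u + 4*(-1)) = -7*(u - 4) = -7*(-4 + u) = 28 - 7*u)
-66*L(-7) = -66*(28 - 7*(-7)) = -66*(28 + 49) = -66*77 = -5082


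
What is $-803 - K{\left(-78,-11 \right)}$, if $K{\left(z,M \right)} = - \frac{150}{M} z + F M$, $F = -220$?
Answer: $- \frac{23753}{11} \approx -2159.4$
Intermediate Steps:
$K{\left(z,M \right)} = - 220 M - \frac{150 z}{M}$ ($K{\left(z,M \right)} = - \frac{150}{M} z - 220 M = - \frac{150 z}{M} - 220 M = - 220 M - \frac{150 z}{M}$)
$-803 - K{\left(-78,-11 \right)} = -803 - \left(\left(-220\right) \left(-11\right) - - \frac{11700}{-11}\right) = -803 - \left(2420 - \left(-11700\right) \left(- \frac{1}{11}\right)\right) = -803 - \left(2420 - \frac{11700}{11}\right) = -803 - \frac{14920}{11} = - \frac{23753}{11}$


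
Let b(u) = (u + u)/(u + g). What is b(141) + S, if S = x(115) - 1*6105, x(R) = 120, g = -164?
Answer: -137937/23 ≈ -5997.3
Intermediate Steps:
S = -5985 (S = 120 - 1*6105 = 120 - 6105 = -5985)
b(u) = 2*u/(-164 + u) (b(u) = (u + u)/(u - 164) = (2*u)/(-164 + u) = 2*u/(-164 + u))
b(141) + S = 2*141/(-164 + 141) - 5985 = 2*141/(-23) - 5985 = 2*141*(-1/23) - 5985 = -282/23 - 5985 = -137937/23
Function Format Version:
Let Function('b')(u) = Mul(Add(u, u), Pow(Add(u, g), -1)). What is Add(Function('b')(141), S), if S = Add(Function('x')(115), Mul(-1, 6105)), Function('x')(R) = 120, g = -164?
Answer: Rational(-137937, 23) ≈ -5997.3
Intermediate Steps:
S = -5985 (S = Add(120, Mul(-1, 6105)) = Add(120, -6105) = -5985)
Function('b')(u) = Mul(2, u, Pow(Add(-164, u), -1)) (Function('b')(u) = Mul(Add(u, u), Pow(Add(u, -164), -1)) = Mul(Mul(2, u), Pow(Add(-164, u), -1)) = Mul(2, u, Pow(Add(-164, u), -1)))
Add(Function('b')(141), S) = Add(Mul(2, 141, Pow(Add(-164, 141), -1)), -5985) = Add(Mul(2, 141, Pow(-23, -1)), -5985) = Add(Mul(2, 141, Rational(-1, 23)), -5985) = Add(Rational(-282, 23), -5985) = Rational(-137937, 23)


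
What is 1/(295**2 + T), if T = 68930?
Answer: 1/155955 ≈ 6.4121e-6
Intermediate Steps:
1/(295**2 + T) = 1/(295**2 + 68930) = 1/(87025 + 68930) = 1/155955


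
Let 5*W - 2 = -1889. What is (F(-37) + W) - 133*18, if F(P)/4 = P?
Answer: -14597/5 ≈ -2919.4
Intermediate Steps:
W = -1887/5 (W = 2/5 + (1/5)*(-1889) = 2/5 - 1889/5 = -1887/5 ≈ -377.40)
F(P) = 4*P
(F(-37) + W) - 133*18 = (4*(-37) - 1887/5) - 133*18 = (-148 - 1887/5) - 1*2394 = -2627/5 - 2394 = -14597/5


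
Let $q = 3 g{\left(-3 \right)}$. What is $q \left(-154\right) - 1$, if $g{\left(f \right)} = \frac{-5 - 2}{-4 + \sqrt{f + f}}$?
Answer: $-589 - 147 i \sqrt{6} \approx -589.0 - 360.08 i$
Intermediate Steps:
$g{\left(f \right)} = - \frac{7}{-4 + \sqrt{2} \sqrt{f}}$ ($g{\left(f \right)} = - \frac{7}{-4 + \sqrt{2 f}} = - \frac{7}{-4 + \sqrt{2} \sqrt{f}}$)
$q = - \frac{21}{-4 + i \sqrt{6}}$ ($q = 3 \left(- \frac{7}{-4 + \sqrt{2} \sqrt{-3}}\right) = 3 \left(- \frac{7}{-4 + \sqrt{2} i \sqrt{3}}\right) = 3 \left(- \frac{7}{-4 + i \sqrt{6}}\right) = - \frac{21}{-4 + i \sqrt{6}} \approx 3.8182 + 2.3382 i$)
$q \left(-154\right) - 1 = \left(\frac{42}{11} + \frac{21 i \sqrt{6}}{22}\right) \left(-154\right) - 1 = \left(-588 - 147 i \sqrt{6}\right) - 1 = -589 - 147 i \sqrt{6}$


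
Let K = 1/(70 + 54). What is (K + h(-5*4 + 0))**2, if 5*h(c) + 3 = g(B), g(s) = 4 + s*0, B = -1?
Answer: 16641/384400 ≈ 0.043291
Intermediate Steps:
K = 1/124 ≈ 0.0080645
g(s) = 4 (g(s) = 4 + 0 = 4)
h(c) = 1/5 (h(c) = -3/5 + (1/5)*4 = -3/5 + 4/5 = 1/5)
(K + h(-5*4 + 0))**2 = (1/124 + 1/5)**2 = (129/620)**2 = 16641/384400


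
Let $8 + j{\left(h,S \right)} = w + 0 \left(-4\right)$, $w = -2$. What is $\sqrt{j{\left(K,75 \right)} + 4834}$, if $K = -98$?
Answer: $6 \sqrt{134} \approx 69.455$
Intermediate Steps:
$j{\left(h,S \right)} = -10$ ($j{\left(h,S \right)} = -8 + \left(-2 + 0 \left(-4\right)\right) = -8 + \left(-2 + 0\right) = -8 - 2 = -10$)
$\sqrt{j{\left(K,75 \right)} + 4834} = \sqrt{-10 + 4834} = \sqrt{4824} = 6 \sqrt{134}$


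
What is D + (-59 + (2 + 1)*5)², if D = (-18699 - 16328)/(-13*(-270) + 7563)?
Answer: 21402301/11073 ≈ 1932.8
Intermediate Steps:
D = -35027/11073 (D = -35027/(3510 + 7563) = -35027/11073 ≈ -3.1633)
D + (-59 + (2 + 1)*5)² = -35027/11073 + (-59 + (2 + 1)*5)² = -35027/11073 + (-59 + 3*5)² = -35027/11073 + (-59 + 15)² = -35027/11073 + (-44)² = -35027/11073 + 1936 = 21402301/11073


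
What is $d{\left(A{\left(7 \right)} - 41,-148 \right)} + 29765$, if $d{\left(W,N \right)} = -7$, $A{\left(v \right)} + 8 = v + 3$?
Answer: $29758$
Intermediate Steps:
$A{\left(v \right)} = -5 + v$ ($A{\left(v \right)} = -8 + \left(v + 3\right) = -8 + \left(3 + v\right) = -5 + v$)
$d{\left(A{\left(7 \right)} - 41,-148 \right)} + 29765 = -7 + 29765 = 29758$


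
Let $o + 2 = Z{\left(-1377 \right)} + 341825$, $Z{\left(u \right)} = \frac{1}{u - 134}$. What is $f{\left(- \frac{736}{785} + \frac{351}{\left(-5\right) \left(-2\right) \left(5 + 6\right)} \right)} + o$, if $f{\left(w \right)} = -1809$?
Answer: $\frac{513761153}{1511} \approx 3.4001 \cdot 10^{5}$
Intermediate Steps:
$Z{\left(u \right)} = \frac{1}{-134 + u}$
$o = \frac{516494552}{1511}$ ($o = -2 + \left(\frac{1}{-134 - 1377} + 341825\right) = -2 + \left(\frac{1}{-1511} + 341825\right) = -2 + \left(- \frac{1}{1511} + 341825\right) = -2 + \frac{516497574}{1511} = \frac{516494552}{1511} \approx 3.4182 \cdot 10^{5}$)
$f{\left(- \frac{736}{785} + \frac{351}{\left(-5\right) \left(-2\right) \left(5 + 6\right)} \right)} + o = -1809 + \frac{516494552}{1511} = \frac{513761153}{1511}$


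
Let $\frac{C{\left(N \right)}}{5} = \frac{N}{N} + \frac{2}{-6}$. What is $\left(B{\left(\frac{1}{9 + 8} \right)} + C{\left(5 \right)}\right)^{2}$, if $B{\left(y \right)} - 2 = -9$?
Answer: $\frac{121}{9} \approx 13.444$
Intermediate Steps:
$B{\left(y \right)} = -7$ ($B{\left(y \right)} = 2 - 9 = -7$)
$C{\left(N \right)} = \frac{10}{3}$ ($C{\left(N \right)} = 5 \left(\frac{N}{N} + \frac{2}{-6}\right) = 5 \left(1 + 2 \left(- \frac{1}{6}\right)\right) = 5 \left(1 - \frac{1}{3}\right) = 5 \cdot \frac{2}{3} = \frac{10}{3}$)
$\left(B{\left(\frac{1}{9 + 8} \right)} + C{\left(5 \right)}\right)^{2} = \left(-7 + \frac{10}{3}\right)^{2} = \left(- \frac{11}{3}\right)^{2} = \frac{121}{9}$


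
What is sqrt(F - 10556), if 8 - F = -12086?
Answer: sqrt(1538) ≈ 39.217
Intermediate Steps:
F = 12094 (F = 8 - 1*(-12086) = 8 + 12086 = 12094)
sqrt(F - 10556) = sqrt(12094 - 10556) = sqrt(1538)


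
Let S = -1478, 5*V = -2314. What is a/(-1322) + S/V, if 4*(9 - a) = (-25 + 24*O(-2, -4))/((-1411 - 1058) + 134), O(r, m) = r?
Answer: 45526765641/14286034360 ≈ 3.1868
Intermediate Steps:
V = -2314/5 (V = (1/5)*(-2314) = -2314/5 ≈ -462.80)
a = 83987/9340 (a = 9 - (-25 + 24*(-2))/(4*((-1411 - 1058) + 134)) = 9 - (-25 - 48)/(4*(-2469 + 134)) = 9 - (-73)/(4*(-2335)) = 9 - (-73)*(-1)/(4*2335) = 9 - 1/4*73/2335 = 9 - 73/9340 = 83987/9340 ≈ 8.9922)
a/(-1322) + S/V = (83987/9340)/(-1322) - 1478/(-2314/5) = (83987/9340)*(-1/1322) - 1478*(-5/2314) = -83987/12347480 + 3695/1157 = 45526765641/14286034360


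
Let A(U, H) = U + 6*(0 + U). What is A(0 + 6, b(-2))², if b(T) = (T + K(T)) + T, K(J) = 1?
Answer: 1764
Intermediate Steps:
b(T) = 1 + 2*T (b(T) = (T + 1) + T = (1 + T) + T = 1 + 2*T)
A(U, H) = 7*U (A(U, H) = U + 6*U = 7*U)
A(0 + 6, b(-2))² = (7*(0 + 6))² = (7*6)² = 42² = 1764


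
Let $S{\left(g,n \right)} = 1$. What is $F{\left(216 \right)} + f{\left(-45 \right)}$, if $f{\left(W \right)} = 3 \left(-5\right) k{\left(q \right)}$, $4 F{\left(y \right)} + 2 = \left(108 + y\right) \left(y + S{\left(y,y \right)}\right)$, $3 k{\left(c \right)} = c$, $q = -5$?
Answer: $\frac{35203}{2} \approx 17602.0$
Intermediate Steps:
$k{\left(c \right)} = \frac{c}{3}$
$F{\left(y \right)} = - \frac{1}{2} + \frac{\left(1 + y\right) \left(108 + y\right)}{4}$ ($F{\left(y \right)} = - \frac{1}{2} + \frac{\left(108 + y\right) \left(y + 1\right)}{4} = - \frac{1}{2} + \frac{\left(108 + y\right) \left(1 + y\right)}{4} = - \frac{1}{2} + \frac{\left(1 + y\right) \left(108 + y\right)}{4}$)
$f{\left(W \right)} = 25$ ($f{\left(W \right)} = 3 \left(-5\right) \frac{1}{3} \left(-5\right) = \left(-15\right) \left(- \frac{5}{3}\right) = 25$)
$F{\left(216 \right)} + f{\left(-45 \right)} = \left(\frac{53}{2} + \frac{216^{2}}{4} + \frac{109}{4} \cdot 216\right) + 25 = \left(\frac{53}{2} + \frac{1}{4} \cdot 46656 + 5886\right) + 25 = \left(\frac{53}{2} + 11664 + 5886\right) + 25 = \frac{35153}{2} + 25 = \frac{35203}{2}$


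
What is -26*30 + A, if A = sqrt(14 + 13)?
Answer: -780 + 3*sqrt(3) ≈ -774.80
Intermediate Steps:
A = 3*sqrt(3) (A = sqrt(27) = 3*sqrt(3) ≈ 5.1962)
-26*30 + A = -26*30 + 3*sqrt(3) = -780 + 3*sqrt(3)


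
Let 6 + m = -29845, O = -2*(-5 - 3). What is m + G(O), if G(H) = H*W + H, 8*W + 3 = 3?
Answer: -29835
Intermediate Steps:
W = 0 (W = -3/8 + (1/8)*3 = -3/8 + 3/8 = 0)
O = 16 (O = -2*(-8) = 16)
G(H) = H (G(H) = H*0 + H = 0 + H = H)
m = -29851 (m = -6 - 29845 = -29851)
m + G(O) = -29851 + 16 = -29835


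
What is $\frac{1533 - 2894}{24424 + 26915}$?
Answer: $- \frac{1361}{51339} \approx -0.02651$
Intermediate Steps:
$\frac{1533 - 2894}{24424 + 26915} = - \frac{1361}{51339}$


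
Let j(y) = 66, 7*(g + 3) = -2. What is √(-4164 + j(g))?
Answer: I*√4098 ≈ 64.016*I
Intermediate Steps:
g = -23/7 (g = -3 + (⅐)*(-2) = -3 - 2/7 = -23/7 ≈ -3.2857)
√(-4164 + j(g)) = √(-4164 + 66) = √(-4098) = I*√4098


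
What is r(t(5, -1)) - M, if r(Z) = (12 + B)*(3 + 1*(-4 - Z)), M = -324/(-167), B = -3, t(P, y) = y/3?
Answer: -1326/167 ≈ -7.9401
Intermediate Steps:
t(P, y) = y/3 (t(P, y) = y*(⅓) = y/3)
M = 324/167 (M = -324*(-1/167) = 324/167 ≈ 1.9401)
r(Z) = -9 - 9*Z (r(Z) = (12 - 3)*(3 + 1*(-4 - Z)) = 9*(3 + (-4 - Z)) = 9*(-1 - Z) = -9 - 9*Z)
r(t(5, -1)) - M = (-9 - 3*(-1)) - 1*324/167 = (-9 - 9*(-⅓)) - 324/167 = (-9 + 3) - 324/167 = -6 - 324/167 = -1326/167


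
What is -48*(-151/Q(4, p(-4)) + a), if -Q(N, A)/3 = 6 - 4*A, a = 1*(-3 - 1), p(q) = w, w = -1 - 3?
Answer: 904/11 ≈ 82.182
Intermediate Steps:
w = -4
p(q) = -4
a = -4 (a = 1*(-4) = -4)
Q(N, A) = -18 + 12*A (Q(N, A) = -3*(6 - 4*A) = -18 + 12*A)
-48*(-151/Q(4, p(-4)) + a) = -48*(-151/(-18 + 12*(-4)) - 4) = -48*(-151/(-18 - 48) - 4) = -48*(-151/(-66) - 4) = -48*(-151*(-1/66) - 4) = -48*(151/66 - 4) = -48*(-113/66) = 904/11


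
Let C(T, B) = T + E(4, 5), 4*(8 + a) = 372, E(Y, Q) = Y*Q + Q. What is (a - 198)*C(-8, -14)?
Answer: -1921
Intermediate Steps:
E(Y, Q) = Q + Q*Y (E(Y, Q) = Q*Y + Q = Q + Q*Y)
a = 85 (a = -8 + (¼)*372 = -8 + 93 = 85)
C(T, B) = 25 + T (C(T, B) = T + 5*(1 + 4) = T + 5*5 = T + 25 = 25 + T)
(a - 198)*C(-8, -14) = (85 - 198)*(25 - 8) = -113*17 = -1921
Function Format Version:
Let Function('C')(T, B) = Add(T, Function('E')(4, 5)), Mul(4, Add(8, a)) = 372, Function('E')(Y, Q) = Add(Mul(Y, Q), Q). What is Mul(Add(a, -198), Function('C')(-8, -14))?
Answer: -1921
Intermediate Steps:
Function('E')(Y, Q) = Add(Q, Mul(Q, Y)) (Function('E')(Y, Q) = Add(Mul(Q, Y), Q) = Add(Q, Mul(Q, Y)))
a = 85 (a = Add(-8, Mul(Rational(1, 4), 372)) = Add(-8, 93) = 85)
Function('C')(T, B) = Add(25, T) (Function('C')(T, B) = Add(T, Mul(5, Add(1, 4))) = Add(T, Mul(5, 5)) = Add(T, 25) = Add(25, T))
Mul(Add(a, -198), Function('C')(-8, -14)) = Mul(Add(85, -198), Add(25, -8)) = Mul(-113, 17) = -1921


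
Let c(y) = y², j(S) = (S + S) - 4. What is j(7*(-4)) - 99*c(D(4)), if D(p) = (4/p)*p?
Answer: -1644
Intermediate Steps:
D(p) = 4
j(S) = -4 + 2*S (j(S) = 2*S - 4 = -4 + 2*S)
j(7*(-4)) - 99*c(D(4)) = (-4 + 2*(7*(-4))) - 99*4² = (-4 + 2*(-28)) - 99*16 = (-4 - 56) - 1584 = -60 - 1584 = -1644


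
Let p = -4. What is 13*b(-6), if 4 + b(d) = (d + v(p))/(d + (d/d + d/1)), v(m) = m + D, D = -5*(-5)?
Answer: -767/11 ≈ -69.727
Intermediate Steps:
D = 25
v(m) = 25 + m (v(m) = m + 25 = 25 + m)
b(d) = -4 + (21 + d)/(1 + 2*d) (b(d) = -4 + (d + (25 - 4))/(d + (d/d + d/1)) = -4 + (d + 21)/(d + (1 + d*1)) = -4 + (21 + d)/(d + (1 + d)) = -4 + (21 + d)/(1 + 2*d))
13*b(-6) = 13*((17 - 7*(-6))/(1 + 2*(-6))) = 13*((17 + 42)/(1 - 12)) = 13*(59/(-11)) = 13*(-1/11*59) = 13*(-59/11) = -767/11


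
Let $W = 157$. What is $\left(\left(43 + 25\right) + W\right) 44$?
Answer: $9900$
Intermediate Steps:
$\left(\left(43 + 25\right) + W\right) 44 = \left(\left(43 + 25\right) + 157\right) 44 = \left(68 + 157\right) 44 = 225 \cdot 44 = 9900$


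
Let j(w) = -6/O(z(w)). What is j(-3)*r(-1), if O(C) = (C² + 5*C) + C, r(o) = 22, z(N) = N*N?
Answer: -44/45 ≈ -0.97778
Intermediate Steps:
z(N) = N²
O(C) = C² + 6*C
j(w) = -6/(w²*(6 + w²)) (j(w) = -6*1/(w²*(6 + w²)) = -6/(w²*(6 + w²)))
j(-3)*r(-1) = -6/((-3)²*(6 + (-3)²))*22 = -6*⅑/(6 + 9)*22 = -6*⅑/15*22 = -6*⅑*1/15*22 = -2/45*22 = -44/45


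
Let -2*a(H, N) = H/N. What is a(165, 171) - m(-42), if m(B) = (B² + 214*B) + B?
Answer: 828269/114 ≈ 7265.5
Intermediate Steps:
a(H, N) = -H/(2*N)
m(B) = B² + 215*B
a(165, 171) - m(-42) = -½*165/171 - (-42)*(215 - 42) = -½*165*1/171 - (-42)*173 = -55/114 - 1*(-7266) = -55/114 + 7266 = 828269/114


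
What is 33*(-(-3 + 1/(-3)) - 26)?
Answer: -748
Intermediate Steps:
33*(-(-3 + 1/(-3)) - 26) = 33*(-(-3 + 1*(-⅓)) - 26) = 33*(-(-3 - ⅓) - 26) = 33*(-1*(-10/3) - 26) = 33*(10/3 - 26) = 33*(-68/3) = -748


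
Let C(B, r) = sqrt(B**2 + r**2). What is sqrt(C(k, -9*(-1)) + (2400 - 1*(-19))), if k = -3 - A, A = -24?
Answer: sqrt(2419 + 3*sqrt(58)) ≈ 49.415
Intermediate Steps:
k = 21 (k = -3 - 1*(-24) = -3 + 24 = 21)
sqrt(C(k, -9*(-1)) + (2400 - 1*(-19))) = sqrt(sqrt(21**2 + (-9*(-1))**2) + (2400 - 1*(-19))) = sqrt(sqrt(441 + 9**2) + (2400 + 19)) = sqrt(sqrt(441 + 81) + 2419) = sqrt(sqrt(522) + 2419) = sqrt(3*sqrt(58) + 2419) = sqrt(2419 + 3*sqrt(58))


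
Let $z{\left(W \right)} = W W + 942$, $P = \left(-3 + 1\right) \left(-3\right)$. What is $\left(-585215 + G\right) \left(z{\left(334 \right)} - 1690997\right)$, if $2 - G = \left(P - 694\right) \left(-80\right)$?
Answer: $1010638720247$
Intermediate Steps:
$P = 6$ ($P = \left(-2\right) \left(-3\right) = 6$)
$G = -55038$ ($G = 2 - \left(6 - 694\right) \left(-80\right) = 2 - \left(-688\right) \left(-80\right) = 2 - 55040 = -55038$)
$z{\left(W \right)} = 942 + W^{2}$ ($z{\left(W \right)} = W^{2} + 942 = 942 + W^{2}$)
$\left(-585215 + G\right) \left(z{\left(334 \right)} - 1690997\right) = \left(-585215 - 55038\right) \left(\left(942 + 334^{2}\right) - 1690997\right) = - 640253 \left(\left(942 + 111556\right) - 1690997\right) = - 640253 \left(112498 - 1690997\right) = \left(-640253\right) \left(-1578499\right) = 1010638720247$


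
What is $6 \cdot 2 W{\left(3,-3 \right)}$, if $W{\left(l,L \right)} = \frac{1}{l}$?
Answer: $4$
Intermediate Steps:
$6 \cdot 2 W{\left(3,-3 \right)} = \frac{6 \cdot 2}{3} = 12 \cdot \frac{1}{3} = 4$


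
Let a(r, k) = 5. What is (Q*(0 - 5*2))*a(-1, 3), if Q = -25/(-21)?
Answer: -1250/21 ≈ -59.524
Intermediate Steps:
Q = 25/21 (Q = -25*(-1/21) = 25/21 ≈ 1.1905)
(Q*(0 - 5*2))*a(-1, 3) = (25*(0 - 5*2)/21)*5 = (25*(0 - 10)/21)*5 = ((25/21)*(-10))*5 = -250/21*5 = -1250/21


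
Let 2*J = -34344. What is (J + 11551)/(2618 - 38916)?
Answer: 5621/36298 ≈ 0.15486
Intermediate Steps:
J = -17172 (J = (½)*(-34344) = -17172)
(J + 11551)/(2618 - 38916) = (-17172 + 11551)/(2618 - 38916) = -5621/(-36298) = -5621*(-1/36298) = 5621/36298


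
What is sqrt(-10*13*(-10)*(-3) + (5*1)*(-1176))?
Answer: 2*I*sqrt(2445) ≈ 98.894*I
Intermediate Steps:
sqrt(-10*13*(-10)*(-3) + (5*1)*(-1176)) = sqrt(-(-1300)*(-3) + 5*(-1176)) = sqrt(-10*390 - 5880) = sqrt(-3900 - 5880) = sqrt(-9780) = 2*I*sqrt(2445)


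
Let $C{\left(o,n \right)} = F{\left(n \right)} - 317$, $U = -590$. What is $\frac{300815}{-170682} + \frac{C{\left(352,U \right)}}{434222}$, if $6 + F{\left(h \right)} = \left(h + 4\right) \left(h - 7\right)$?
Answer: $- \frac{17740972243}{18528469851} \approx -0.9575$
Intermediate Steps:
$F{\left(h \right)} = -6 + \left(-7 + h\right) \left(4 + h\right)$ ($F{\left(h \right)} = -6 + \left(h + 4\right) \left(h - 7\right) = -6 + \left(4 + h\right) \left(-7 + h\right) = -6 + \left(-7 + h\right) \left(4 + h\right)$)
$C{\left(o,n \right)} = -351 + n^{2} - 3 n$ ($C{\left(o,n \right)} = \left(-34 + n^{2} - 3 n\right) - 317 = -351 + n^{2} - 3 n$)
$\frac{300815}{-170682} + \frac{C{\left(352,U \right)}}{434222} = \frac{300815}{-170682} + \frac{-351 + \left(-590\right)^{2} - -1770}{434222} = 300815 \left(- \frac{1}{170682}\right) + \left(-351 + 348100 + 1770\right) \frac{1}{434222} = - \frac{300815}{170682} + 349519 \cdot \frac{1}{434222} = - \frac{300815}{170682} + \frac{349519}{434222} = - \frac{17740972243}{18528469851}$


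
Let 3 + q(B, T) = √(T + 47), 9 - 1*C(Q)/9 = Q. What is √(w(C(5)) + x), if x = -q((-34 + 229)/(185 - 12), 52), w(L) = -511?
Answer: √(-508 - 3*√11) ≈ 22.759*I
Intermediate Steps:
C(Q) = 81 - 9*Q
q(B, T) = -3 + √(47 + T) (q(B, T) = -3 + √(T + 47) = -3 + √(47 + T))
x = 3 - 3*√11 (x = -(-3 + √(47 + 52)) = -(-3 + √99) = -(-3 + 3*√11) = 3 - 3*√11 ≈ -6.9499)
√(w(C(5)) + x) = √(-511 + (3 - 3*√11)) = √(-508 - 3*√11)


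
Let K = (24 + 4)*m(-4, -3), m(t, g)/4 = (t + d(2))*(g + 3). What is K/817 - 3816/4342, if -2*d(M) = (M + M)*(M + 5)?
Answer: -1908/2171 ≈ -0.87886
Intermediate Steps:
d(M) = -M*(5 + M) (d(M) = -(M + M)*(M + 5)/2 = -2*M*(5 + M)/2 = -M*(5 + M))
m(t, g) = 4*(-14 + t)*(3 + g) (m(t, g) = 4*((t - 1*2*(5 + 2))*(g + 3)) = 4*((t - 1*2*7)*(3 + g)) = 4*((t - 14)*(3 + g)) = 4*((-14 + t)*(3 + g)) = 4*(-14 + t)*(3 + g))
K = 0 (K = (24 + 4)*(-168 - 56*(-3) + 12*(-4) + 4*(-3)*(-4)) = 28*(-168 + 168 - 48 + 48) = 28*0 = 0)
K/817 - 3816/4342 = 0/817 - 3816/4342 = 0*(1/817) - 3816*1/4342 = 0 - 1908/2171 = -1908/2171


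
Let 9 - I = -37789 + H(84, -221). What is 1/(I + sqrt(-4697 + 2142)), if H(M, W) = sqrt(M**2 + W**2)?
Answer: 1/(37798 - sqrt(55897) + I*sqrt(2555)) ≈ 2.6623e-5 - 3.583e-8*I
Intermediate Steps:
I = 37798 - sqrt(55897) (I = 9 - (-37789 + sqrt(84**2 + (-221)**2)) = 9 - (-37789 + sqrt(7056 + 48841)) = 9 - (-37789 + sqrt(55897)) = 9 + (37789 - sqrt(55897)) = 37798 - sqrt(55897) ≈ 37562.)
1/(I + sqrt(-4697 + 2142)) = 1/((37798 - sqrt(55897)) + sqrt(-4697 + 2142)) = 1/((37798 - sqrt(55897)) + sqrt(-2555)) = 1/((37798 - sqrt(55897)) + I*sqrt(2555)) = 1/(37798 - sqrt(55897) + I*sqrt(2555))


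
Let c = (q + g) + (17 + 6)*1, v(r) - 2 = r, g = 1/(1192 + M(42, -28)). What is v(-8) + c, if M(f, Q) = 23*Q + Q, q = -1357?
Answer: -696799/520 ≈ -1340.0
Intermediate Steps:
M(f, Q) = 24*Q
g = 1/520 (g = 1/(1192 + 24*(-28)) = 1/(1192 - 672) = 1/520 ≈ 0.0019231)
v(r) = 2 + r
c = -693679/520 (c = (-1357 + 1/520) + (17 + 6)*1 = -705639/520 + 23*1 = -705639/520 + 23 = -693679/520 ≈ -1334.0)
v(-8) + c = (2 - 8) - 693679/520 = -6 - 693679/520 = -696799/520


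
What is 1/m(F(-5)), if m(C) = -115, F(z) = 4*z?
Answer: -1/115 ≈ -0.0086956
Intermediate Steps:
1/m(F(-5)) = 1/(-115) = -1/115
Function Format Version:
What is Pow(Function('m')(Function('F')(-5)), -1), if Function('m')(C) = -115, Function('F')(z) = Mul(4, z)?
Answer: Rational(-1, 115) ≈ -0.0086956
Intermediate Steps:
Pow(Function('m')(Function('F')(-5)), -1) = Pow(-115, -1) = Rational(-1, 115)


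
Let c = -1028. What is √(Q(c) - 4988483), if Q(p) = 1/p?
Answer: 5*I*√52717490197/514 ≈ 2233.5*I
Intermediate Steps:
√(Q(c) - 4988483) = √(1/(-1028) - 4988483) = √(-1/1028 - 4988483) = √(-5128160525/1028) = 5*I*√52717490197/514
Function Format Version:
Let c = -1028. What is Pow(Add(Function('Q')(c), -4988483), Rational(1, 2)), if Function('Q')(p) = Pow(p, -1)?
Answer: Mul(Rational(5, 514), I, Pow(52717490197, Rational(1, 2))) ≈ Mul(2233.5, I)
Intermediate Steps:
Pow(Add(Function('Q')(c), -4988483), Rational(1, 2)) = Pow(Add(Pow(-1028, -1), -4988483), Rational(1, 2)) = Pow(Add(Rational(-1, 1028), -4988483), Rational(1, 2)) = Pow(Rational(-5128160525, 1028), Rational(1, 2)) = Mul(Rational(5, 514), I, Pow(52717490197, Rational(1, 2)))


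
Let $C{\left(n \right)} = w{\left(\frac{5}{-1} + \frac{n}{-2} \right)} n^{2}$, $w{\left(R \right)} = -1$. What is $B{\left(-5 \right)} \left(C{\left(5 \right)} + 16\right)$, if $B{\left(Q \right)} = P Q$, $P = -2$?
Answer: $-90$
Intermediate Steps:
$C{\left(n \right)} = - n^{2}$
$B{\left(Q \right)} = - 2 Q$
$B{\left(-5 \right)} \left(C{\left(5 \right)} + 16\right) = \left(-2\right) \left(-5\right) \left(- 5^{2} + 16\right) = 10 \left(\left(-1\right) 25 + 16\right) = 10 \left(-25 + 16\right) = 10 \left(-9\right) = -90$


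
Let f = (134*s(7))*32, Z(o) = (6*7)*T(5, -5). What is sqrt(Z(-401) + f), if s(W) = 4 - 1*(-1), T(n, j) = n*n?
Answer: sqrt(22490) ≈ 149.97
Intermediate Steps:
T(n, j) = n**2
s(W) = 5 (s(W) = 4 + 1 = 5)
Z(o) = 1050 (Z(o) = (6*7)*5**2 = 42*25 = 1050)
f = 21440 (f = (134*5)*32 = 670*32 = 21440)
sqrt(Z(-401) + f) = sqrt(1050 + 21440) = sqrt(22490)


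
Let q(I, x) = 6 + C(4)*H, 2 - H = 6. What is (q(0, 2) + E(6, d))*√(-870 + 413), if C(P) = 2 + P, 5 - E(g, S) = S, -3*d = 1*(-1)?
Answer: -40*I*√457/3 ≈ -285.03*I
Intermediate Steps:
d = ⅓ (d = -(-1)/3 = -⅓*(-1) = ⅓ ≈ 0.33333)
E(g, S) = 5 - S
H = -4 (H = 2 - 1*6 = 2 - 6 = -4)
q(I, x) = -18 (q(I, x) = 6 + (2 + 4)*(-4) = 6 + 6*(-4) = 6 - 24 = -18)
(q(0, 2) + E(6, d))*√(-870 + 413) = (-18 + (5 - 1*⅓))*√(-870 + 413) = (-18 + (5 - ⅓))*√(-457) = (-18 + 14/3)*(I*√457) = -40*I*√457/3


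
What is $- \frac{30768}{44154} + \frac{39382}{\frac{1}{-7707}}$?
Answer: $- \frac{2233582152694}{7359} \approx -3.0352 \cdot 10^{8}$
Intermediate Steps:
$- \frac{30768}{44154} + \frac{39382}{\frac{1}{-7707}} = \left(-30768\right) \frac{1}{44154} + \frac{39382}{- \frac{1}{7707}} = - \frac{5128}{7359} + 39382 \left(-7707\right) = - \frac{5128}{7359} - 303517074 = - \frac{2233582152694}{7359}$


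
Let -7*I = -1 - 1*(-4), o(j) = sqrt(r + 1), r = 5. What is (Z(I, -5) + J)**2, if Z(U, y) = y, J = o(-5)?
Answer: (5 - sqrt(6))**2 ≈ 6.5051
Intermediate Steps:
o(j) = sqrt(6) (o(j) = sqrt(5 + 1) = sqrt(6))
J = sqrt(6) ≈ 2.4495
I = -3/7 (I = -(-1 - 1*(-4))/7 = -(-1 + 4)/7 = -1/7*3 = -3/7 ≈ -0.42857)
(Z(I, -5) + J)**2 = (-5 + sqrt(6))**2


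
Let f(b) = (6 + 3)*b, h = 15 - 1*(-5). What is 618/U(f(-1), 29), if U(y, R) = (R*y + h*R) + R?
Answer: 103/58 ≈ 1.7759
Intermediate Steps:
h = 20 (h = 15 + 5 = 20)
f(b) = 9*b
U(y, R) = 21*R + R*y (U(y, R) = (R*y + 20*R) + R = (20*R + R*y) + R = 21*R + R*y)
618/U(f(-1), 29) = 618/((29*(21 + 9*(-1)))) = 618/((29*(21 - 9))) = 618/((29*12)) = 618/348 = 618*(1/348) = 103/58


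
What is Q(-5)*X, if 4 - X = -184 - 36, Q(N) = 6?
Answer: 1344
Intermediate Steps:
X = 224 (X = 4 - (-184 - 36) = 4 - 1*(-220) = 4 + 220 = 224)
Q(-5)*X = 6*224 = 1344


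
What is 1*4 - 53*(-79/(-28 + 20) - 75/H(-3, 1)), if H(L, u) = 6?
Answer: 1145/8 ≈ 143.13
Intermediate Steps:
1*4 - 53*(-79/(-28 + 20) - 75/H(-3, 1)) = 1*4 - 53*(-79/(-28 + 20) - 75/6) = 4 - 53*(-79/(-8) - 75*⅙) = 4 - 53*(-79*(-⅛) - 25/2) = 4 - 53*(79/8 - 25/2) = 4 - 53*(-21/8) = 4 + 1113/8 = 1145/8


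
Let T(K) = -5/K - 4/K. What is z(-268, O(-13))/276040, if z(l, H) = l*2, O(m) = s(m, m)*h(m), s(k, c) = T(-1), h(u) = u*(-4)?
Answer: -1/515 ≈ -0.0019417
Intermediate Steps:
h(u) = -4*u
T(K) = -9/K
s(k, c) = 9 (s(k, c) = -9/(-1) = -9*(-1) = 9)
O(m) = -36*m (O(m) = 9*(-4*m) = -36*m)
z(l, H) = 2*l
z(-268, O(-13))/276040 = (2*(-268))/276040 = -536*1/276040 = -1/515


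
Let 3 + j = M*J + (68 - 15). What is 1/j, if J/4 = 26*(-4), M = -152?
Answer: 1/63282 ≈ 1.5802e-5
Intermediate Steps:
J = -416 (J = 4*(26*(-4)) = 4*(-104) = -416)
j = 63282 (j = -3 + (-152*(-416) + (68 - 15)) = -3 + (63232 + 53) = -3 + 63285 = 63282)
1/j = 1/63282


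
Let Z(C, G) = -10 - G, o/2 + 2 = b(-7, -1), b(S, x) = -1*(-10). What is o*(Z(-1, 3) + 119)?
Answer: 1696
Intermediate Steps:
b(S, x) = 10
o = 16 (o = -4 + 2*10 = -4 + 20 = 16)
o*(Z(-1, 3) + 119) = 16*((-10 - 1*3) + 119) = 16*((-10 - 3) + 119) = 16*(-13 + 119) = 16*106 = 1696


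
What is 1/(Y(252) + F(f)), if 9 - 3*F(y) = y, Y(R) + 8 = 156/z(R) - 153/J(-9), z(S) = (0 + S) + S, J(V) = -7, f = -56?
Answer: 6/215 ≈ 0.027907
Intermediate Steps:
z(S) = 2*S (z(S) = S + S = 2*S)
Y(R) = 97/7 + 78/R (Y(R) = -8 + (156/((2*R)) - 153/(-7)) = -8 + (156*(1/(2*R)) - 153*(-1/7)) = -8 + (78/R + 153/7) = -8 + (153/7 + 78/R) = 97/7 + 78/R)
F(y) = 3 - y/3
1/(Y(252) + F(f)) = 1/((97/7 + 78/252) + (3 - 1/3*(-56))) = 1/((97/7 + 78*(1/252)) + (3 + 56/3)) = 1/((97/7 + 13/42) + 65/3) = 1/(85/6 + 65/3) = 1/(215/6) = 6/215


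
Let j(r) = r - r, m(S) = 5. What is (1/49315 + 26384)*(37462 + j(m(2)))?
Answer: 48742818212982/49315 ≈ 9.8840e+8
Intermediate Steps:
j(r) = 0
(1/49315 + 26384)*(37462 + j(m(2))) = (1/49315 + 26384)*(37462 + 0) = (1/49315 + 26384)*37462 = (1301126961/49315)*37462 = 48742818212982/49315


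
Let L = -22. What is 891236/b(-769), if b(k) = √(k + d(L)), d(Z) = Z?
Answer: -891236*I*√791/791 ≈ -31689.0*I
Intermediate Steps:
b(k) = √(-22 + k) (b(k) = √(k - 22) = √(-22 + k))
891236/b(-769) = 891236/(√(-22 - 769)) = 891236/(√(-791)) = 891236/((I*√791)) = 891236*(-I*√791/791) = -891236*I*√791/791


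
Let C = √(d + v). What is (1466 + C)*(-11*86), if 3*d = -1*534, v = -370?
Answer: -1386836 - 1892*I*√137 ≈ -1.3868e+6 - 22145.0*I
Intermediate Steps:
d = -178 (d = (-1*534)/3 = (⅓)*(-534) = -178)
C = 2*I*√137 (C = √(-178 - 370) = √(-548) = 2*I*√137 ≈ 23.409*I)
(1466 + C)*(-11*86) = (1466 + 2*I*√137)*(-11*86) = (1466 + 2*I*√137)*(-946) = -1386836 - 1892*I*√137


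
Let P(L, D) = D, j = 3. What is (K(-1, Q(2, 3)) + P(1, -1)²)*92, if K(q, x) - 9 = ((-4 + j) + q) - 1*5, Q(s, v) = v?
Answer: 276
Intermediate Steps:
K(q, x) = 3 + q (K(q, x) = 9 + (((-4 + 3) + q) - 1*5) = 9 + ((-1 + q) - 5) = 9 + (-6 + q) = 3 + q)
(K(-1, Q(2, 3)) + P(1, -1)²)*92 = ((3 - 1) + (-1)²)*92 = (2 + 1)*92 = 3*92 = 276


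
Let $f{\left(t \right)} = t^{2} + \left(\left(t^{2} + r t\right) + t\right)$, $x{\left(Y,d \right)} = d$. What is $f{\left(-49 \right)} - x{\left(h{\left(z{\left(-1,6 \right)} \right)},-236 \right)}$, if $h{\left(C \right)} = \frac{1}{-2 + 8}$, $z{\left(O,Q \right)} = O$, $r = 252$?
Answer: $-7359$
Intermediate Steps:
$h{\left(C \right)} = \frac{1}{6}$
$f{\left(t \right)} = 2 t^{2} + 253 t$ ($f{\left(t \right)} = t^{2} + \left(\left(t^{2} + 252 t\right) + t\right) = t^{2} + \left(t^{2} + 253 t\right) = 2 t^{2} + 253 t$)
$f{\left(-49 \right)} - x{\left(h{\left(z{\left(-1,6 \right)} \right)},-236 \right)} = - 49 \left(253 + 2 \left(-49\right)\right) - -236 = - 49 \left(253 - 98\right) + 236 = \left(-49\right) 155 + 236 = -7595 + 236 = -7359$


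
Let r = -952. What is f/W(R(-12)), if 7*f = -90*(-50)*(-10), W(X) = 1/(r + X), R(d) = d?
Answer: 43380000/7 ≈ 6.1971e+6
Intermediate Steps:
W(X) = 1/(-952 + X)
f = -45000/7 (f = (-90*(-50)*(-10))/7 = (4500*(-10))/7 = (⅐)*(-45000) = -45000/7 ≈ -6428.6)
f/W(R(-12)) = -45000/(7*(1/(-952 - 12))) = -45000/(7*(1/(-964))) = -45000/(7*(-1/964)) = -45000/7*(-964) = 43380000/7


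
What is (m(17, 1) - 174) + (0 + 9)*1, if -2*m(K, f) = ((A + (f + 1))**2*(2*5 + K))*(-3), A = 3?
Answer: 1695/2 ≈ 847.50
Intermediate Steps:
m(K, f) = 3*(4 + f)**2*(10 + K)/2 (m(K, f) = -(3 + (f + 1))**2*(2*5 + K)*(-3)/2 = -(3 + (1 + f))**2*(10 + K)*(-3)/2 = -(4 + f)**2*(10 + K)*(-3)/2 = -(-3)*(4 + f)**2*(10 + K)/2 = 3*(4 + f)**2*(10 + K)/2)
(m(17, 1) - 174) + (0 + 9)*1 = (3*(4 + 1)**2*(10 + 17)/2 - 174) + (0 + 9)*1 = ((3/2)*5**2*27 - 174) + 9*1 = ((3/2)*25*27 - 174) + 9 = (2025/2 - 174) + 9 = 1677/2 + 9 = 1695/2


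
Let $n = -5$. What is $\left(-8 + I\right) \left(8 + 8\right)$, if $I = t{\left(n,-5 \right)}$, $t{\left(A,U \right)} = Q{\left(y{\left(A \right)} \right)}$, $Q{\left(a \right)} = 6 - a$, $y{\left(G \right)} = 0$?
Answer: $-32$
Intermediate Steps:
$t{\left(A,U \right)} = 6$ ($t{\left(A,U \right)} = 6 - 0 = 6 + 0 = 6$)
$I = 6$
$\left(-8 + I\right) \left(8 + 8\right) = \left(-8 + 6\right) \left(8 + 8\right) = \left(-2\right) 16 = -32$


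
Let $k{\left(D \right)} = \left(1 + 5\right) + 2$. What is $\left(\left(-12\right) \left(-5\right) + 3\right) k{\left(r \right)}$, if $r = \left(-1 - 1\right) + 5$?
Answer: $504$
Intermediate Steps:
$r = 3$ ($r = -2 + 5 = 3$)
$k{\left(D \right)} = 8$ ($k{\left(D \right)} = 6 + 2 = 8$)
$\left(\left(-12\right) \left(-5\right) + 3\right) k{\left(r \right)} = \left(\left(-12\right) \left(-5\right) + 3\right) 8 = \left(60 + 3\right) 8 = 63 \cdot 8 = 504$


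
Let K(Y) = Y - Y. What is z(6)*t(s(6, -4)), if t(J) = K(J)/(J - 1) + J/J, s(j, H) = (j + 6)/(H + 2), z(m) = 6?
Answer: 6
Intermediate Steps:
K(Y) = 0
s(j, H) = (6 + j)/(2 + H)
t(J) = 1 (t(J) = 0/(J - 1) + J/J = 0/(-1 + J) + 1 = 0 + 1 = 1)
z(6)*t(s(6, -4)) = 6*1 = 6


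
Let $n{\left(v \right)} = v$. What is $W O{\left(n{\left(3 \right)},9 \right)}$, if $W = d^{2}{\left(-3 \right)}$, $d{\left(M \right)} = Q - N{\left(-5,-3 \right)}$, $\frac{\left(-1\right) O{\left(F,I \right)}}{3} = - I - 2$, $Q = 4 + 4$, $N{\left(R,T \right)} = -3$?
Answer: $3993$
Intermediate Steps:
$Q = 8$
$O{\left(F,I \right)} = 6 + 3 I$ ($O{\left(F,I \right)} = - 3 \left(- I - 2\right) = - 3 \left(-2 - I\right) = 6 + 3 I$)
$d{\left(M \right)} = 11$ ($d{\left(M \right)} = 8 - -3 = 8 + 3 = 11$)
$W = 121$ ($W = 11^{2} = 121$)
$W O{\left(n{\left(3 \right)},9 \right)} = 121 \left(6 + 3 \cdot 9\right) = 121 \left(6 + 27\right) = 121 \cdot 33 = 3993$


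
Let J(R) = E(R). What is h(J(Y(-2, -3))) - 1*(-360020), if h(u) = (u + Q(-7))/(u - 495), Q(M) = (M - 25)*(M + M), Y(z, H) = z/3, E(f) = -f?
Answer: 533908314/1483 ≈ 3.6002e+5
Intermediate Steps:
Y(z, H) = z/3 (Y(z, H) = z*(⅓) = z/3)
J(R) = -R
Q(M) = 2*M*(-25 + M) (Q(M) = (-25 + M)*(2*M) = 2*M*(-25 + M))
h(u) = (448 + u)/(-495 + u) (h(u) = (u + 2*(-7)*(-25 - 7))/(u - 495) = (u + 2*(-7)*(-32))/(-495 + u) = (u + 448)/(-495 + u) = (448 + u)/(-495 + u))
h(J(Y(-2, -3))) - 1*(-360020) = (448 - (-2)/3)/(-495 - (-2)/3) - 1*(-360020) = (448 - 1*(-⅔))/(-495 - 1*(-⅔)) + 360020 = (448 + ⅔)/(-495 + ⅔) + 360020 = (1346/3)/(-1483/3) + 360020 = -3/1483*1346/3 + 360020 = -1346/1483 + 360020 = 533908314/1483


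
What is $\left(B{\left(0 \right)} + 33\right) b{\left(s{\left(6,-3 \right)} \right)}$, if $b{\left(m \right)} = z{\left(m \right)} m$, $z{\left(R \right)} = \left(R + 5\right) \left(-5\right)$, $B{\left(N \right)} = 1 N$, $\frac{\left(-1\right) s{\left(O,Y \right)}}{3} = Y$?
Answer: $-20790$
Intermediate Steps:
$s{\left(O,Y \right)} = - 3 Y$
$B{\left(N \right)} = N$
$z{\left(R \right)} = -25 - 5 R$ ($z{\left(R \right)} = \left(5 + R\right) \left(-5\right) = -25 - 5 R$)
$b{\left(m \right)} = m \left(-25 - 5 m\right)$ ($b{\left(m \right)} = \left(-25 - 5 m\right) m = m \left(-25 - 5 m\right)$)
$\left(B{\left(0 \right)} + 33\right) b{\left(s{\left(6,-3 \right)} \right)} = \left(0 + 33\right) \left(- 5 \left(\left(-3\right) \left(-3\right)\right) \left(5 - -9\right)\right) = 33 \left(\left(-5\right) 9 \left(5 + 9\right)\right) = 33 \left(\left(-5\right) 9 \cdot 14\right) = 33 \left(-630\right) = -20790$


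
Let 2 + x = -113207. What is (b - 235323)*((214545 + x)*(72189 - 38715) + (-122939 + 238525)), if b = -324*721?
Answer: -1590711449359950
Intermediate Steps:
x = -113209 (x = -2 - 113207 = -113209)
b = -233604
(b - 235323)*((214545 + x)*(72189 - 38715) + (-122939 + 238525)) = (-233604 - 235323)*((214545 - 113209)*(72189 - 38715) + (-122939 + 238525)) = -468927*(101336*33474 + 115586) = -468927*(3392121264 + 115586) = -468927*3392236850 = -1590711449359950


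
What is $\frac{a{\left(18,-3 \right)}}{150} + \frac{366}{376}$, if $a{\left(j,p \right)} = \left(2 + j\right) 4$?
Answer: $\frac{4249}{2820} \approx 1.5067$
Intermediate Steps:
$a{\left(j,p \right)} = 8 + 4 j$
$\frac{a{\left(18,-3 \right)}}{150} + \frac{366}{376} = \frac{8 + 4 \cdot 18}{150} + \frac{366}{376} = \left(8 + 72\right) \frac{1}{150} + 366 \cdot \frac{1}{376} = 80 \cdot \frac{1}{150} + \frac{183}{188} = \frac{8}{15} + \frac{183}{188} = \frac{4249}{2820}$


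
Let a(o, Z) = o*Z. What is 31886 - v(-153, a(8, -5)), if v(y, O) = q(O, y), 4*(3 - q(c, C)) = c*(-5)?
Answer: 31933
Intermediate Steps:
q(c, C) = 3 + 5*c/4 (q(c, C) = 3 - c*(-5)/4 = 3 - (-5)*c/4 = 3 + 5*c/4)
a(o, Z) = Z*o
v(y, O) = 3 + 5*O/4
31886 - v(-153, a(8, -5)) = 31886 - (3 + 5*(-5*8)/4) = 31886 - (3 + (5/4)*(-40)) = 31886 - (3 - 50) = 31886 - 1*(-47) = 31886 + 47 = 31933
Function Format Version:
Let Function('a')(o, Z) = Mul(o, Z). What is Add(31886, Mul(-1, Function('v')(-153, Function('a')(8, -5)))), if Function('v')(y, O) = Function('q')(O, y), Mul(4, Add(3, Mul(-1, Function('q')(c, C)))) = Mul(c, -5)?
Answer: 31933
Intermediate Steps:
Function('q')(c, C) = Add(3, Mul(Rational(5, 4), c)) (Function('q')(c, C) = Add(3, Mul(Rational(-1, 4), Mul(c, -5))) = Add(3, Mul(Rational(-1, 4), Mul(-5, c))) = Add(3, Mul(Rational(5, 4), c)))
Function('a')(o, Z) = Mul(Z, o)
Function('v')(y, O) = Add(3, Mul(Rational(5, 4), O))
Add(31886, Mul(-1, Function('v')(-153, Function('a')(8, -5)))) = Add(31886, Mul(-1, Add(3, Mul(Rational(5, 4), Mul(-5, 8))))) = Add(31886, Mul(-1, Add(3, Mul(Rational(5, 4), -40)))) = Add(31886, Mul(-1, Add(3, -50))) = Add(31886, Mul(-1, -47)) = Add(31886, 47) = 31933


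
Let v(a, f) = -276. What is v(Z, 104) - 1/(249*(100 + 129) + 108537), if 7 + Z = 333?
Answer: -45694009/165558 ≈ -276.00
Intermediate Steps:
Z = 326 (Z = -7 + 333 = 326)
v(Z, 104) - 1/(249*(100 + 129) + 108537) = -276 - 1/(249*(100 + 129) + 108537) = -276 - 1/(249*229 + 108537) = -276 - 1/(57021 + 108537) = -276 - 1/165558 = -45694009/165558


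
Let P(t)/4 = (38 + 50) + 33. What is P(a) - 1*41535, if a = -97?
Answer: -41051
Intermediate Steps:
P(t) = 484 (P(t) = 4*((38 + 50) + 33) = 4*(88 + 33) = 4*121 = 484)
P(a) - 1*41535 = 484 - 1*41535 = 484 - 41535 = -41051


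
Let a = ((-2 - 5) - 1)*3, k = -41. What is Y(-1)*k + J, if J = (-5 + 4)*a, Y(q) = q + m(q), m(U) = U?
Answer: 106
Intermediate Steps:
Y(q) = 2*q (Y(q) = q + q = 2*q)
a = -24 (a = (-7 - 1)*3 = -8*3 = -24)
J = 24 (J = (-5 + 4)*(-24) = -1*(-24) = 24)
Y(-1)*k + J = (2*(-1))*(-41) + 24 = -2*(-41) + 24 = 82 + 24 = 106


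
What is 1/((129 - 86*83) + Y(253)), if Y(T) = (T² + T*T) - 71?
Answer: 1/120938 ≈ 8.2687e-6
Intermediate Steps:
Y(T) = -71 + 2*T² (Y(T) = (T² + T²) - 71 = 2*T² - 71 = -71 + 2*T²)
1/((129 - 86*83) + Y(253)) = 1/((129 - 86*83) + (-71 + 2*253²)) = 1/((129 - 7138) + (-71 + 2*64009)) = 1/(-7009 + (-71 + 128018)) = 1/(-7009 + 127947) = 1/120938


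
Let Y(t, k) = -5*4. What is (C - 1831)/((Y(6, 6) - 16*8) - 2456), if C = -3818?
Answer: 269/124 ≈ 2.1694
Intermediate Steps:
Y(t, k) = -20
(C - 1831)/((Y(6, 6) - 16*8) - 2456) = (-3818 - 1831)/((-20 - 16*8) - 2456) = -5649/((-20 - 128) - 2456) = -5649/(-148 - 2456) = -5649/(-2604) = -5649*(-1/2604) = 269/124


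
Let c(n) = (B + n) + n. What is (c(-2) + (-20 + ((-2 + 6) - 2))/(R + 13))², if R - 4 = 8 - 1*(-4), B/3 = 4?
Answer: 45796/841 ≈ 54.454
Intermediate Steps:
B = 12 (B = 3*4 = 12)
R = 16 (R = 4 + (8 - 1*(-4)) = 4 + (8 + 4) = 4 + 12 = 16)
c(n) = 12 + 2*n (c(n) = (12 + n) + n = 12 + 2*n)
(c(-2) + (-20 + ((-2 + 6) - 2))/(R + 13))² = ((12 + 2*(-2)) + (-20 + ((-2 + 6) - 2))/(16 + 13))² = ((12 - 4) + (-20 + (4 - 2))/29)² = (8 + (-20 + 2)*(1/29))² = (8 - 18*1/29)² = (8 - 18/29)² = (214/29)² = 45796/841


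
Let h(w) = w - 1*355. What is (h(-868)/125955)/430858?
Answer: -1223/54268719390 ≈ -2.2536e-8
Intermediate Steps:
h(w) = -355 + w (h(w) = w - 355 = -355 + w)
(h(-868)/125955)/430858 = ((-355 - 868)/125955)/430858 = -1223*1/125955*(1/430858) = -1223/125955*1/430858 = -1223/54268719390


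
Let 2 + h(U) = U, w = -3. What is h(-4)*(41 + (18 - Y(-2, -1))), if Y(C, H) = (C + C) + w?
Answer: -396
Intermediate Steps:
h(U) = -2 + U
Y(C, H) = -3 + 2*C (Y(C, H) = (C + C) - 3 = 2*C - 3 = -3 + 2*C)
h(-4)*(41 + (18 - Y(-2, -1))) = (-2 - 4)*(41 + (18 - (-3 + 2*(-2)))) = -6*(41 + (18 - (-3 - 4))) = -6*(41 + (18 - 1*(-7))) = -6*(41 + (18 + 7)) = -6*(41 + 25) = -6*66 = -396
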